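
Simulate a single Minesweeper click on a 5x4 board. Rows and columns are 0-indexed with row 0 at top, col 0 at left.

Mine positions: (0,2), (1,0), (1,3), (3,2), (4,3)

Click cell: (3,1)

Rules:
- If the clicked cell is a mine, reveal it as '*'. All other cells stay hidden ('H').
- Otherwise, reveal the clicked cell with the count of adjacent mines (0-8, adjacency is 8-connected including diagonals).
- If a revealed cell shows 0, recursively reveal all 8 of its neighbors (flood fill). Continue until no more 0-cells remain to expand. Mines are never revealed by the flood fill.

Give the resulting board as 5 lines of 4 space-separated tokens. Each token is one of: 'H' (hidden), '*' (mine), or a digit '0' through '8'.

H H H H
H H H H
H H H H
H 1 H H
H H H H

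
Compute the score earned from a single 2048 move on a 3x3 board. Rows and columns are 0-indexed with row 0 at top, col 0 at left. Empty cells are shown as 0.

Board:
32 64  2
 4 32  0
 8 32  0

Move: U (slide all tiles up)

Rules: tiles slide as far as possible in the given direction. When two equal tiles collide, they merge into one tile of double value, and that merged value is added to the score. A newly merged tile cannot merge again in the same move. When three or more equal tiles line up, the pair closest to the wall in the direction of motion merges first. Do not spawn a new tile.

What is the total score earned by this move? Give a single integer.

Slide up:
col 0: [32, 4, 8] -> [32, 4, 8]  score +0 (running 0)
col 1: [64, 32, 32] -> [64, 64, 0]  score +64 (running 64)
col 2: [2, 0, 0] -> [2, 0, 0]  score +0 (running 64)
Board after move:
32 64  2
 4 64  0
 8  0  0

Answer: 64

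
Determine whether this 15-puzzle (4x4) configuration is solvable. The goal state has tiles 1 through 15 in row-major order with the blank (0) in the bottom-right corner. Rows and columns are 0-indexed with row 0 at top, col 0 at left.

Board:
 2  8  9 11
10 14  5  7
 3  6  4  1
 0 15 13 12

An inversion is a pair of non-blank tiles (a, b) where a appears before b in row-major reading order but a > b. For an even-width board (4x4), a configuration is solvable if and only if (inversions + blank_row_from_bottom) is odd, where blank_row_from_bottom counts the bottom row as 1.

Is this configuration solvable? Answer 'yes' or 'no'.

Inversions: 48
Blank is in row 3 (0-indexed from top), which is row 1 counting from the bottom (bottom = 1).
48 + 1 = 49, which is odd, so the puzzle is solvable.

Answer: yes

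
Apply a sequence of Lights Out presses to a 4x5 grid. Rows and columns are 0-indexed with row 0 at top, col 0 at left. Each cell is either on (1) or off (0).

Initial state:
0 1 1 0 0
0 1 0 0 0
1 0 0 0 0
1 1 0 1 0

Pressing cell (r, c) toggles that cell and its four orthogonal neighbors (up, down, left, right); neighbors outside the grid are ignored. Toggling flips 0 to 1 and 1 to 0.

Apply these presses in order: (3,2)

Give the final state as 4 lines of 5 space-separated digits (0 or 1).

After press 1 at (3,2):
0 1 1 0 0
0 1 0 0 0
1 0 1 0 0
1 0 1 0 0

Answer: 0 1 1 0 0
0 1 0 0 0
1 0 1 0 0
1 0 1 0 0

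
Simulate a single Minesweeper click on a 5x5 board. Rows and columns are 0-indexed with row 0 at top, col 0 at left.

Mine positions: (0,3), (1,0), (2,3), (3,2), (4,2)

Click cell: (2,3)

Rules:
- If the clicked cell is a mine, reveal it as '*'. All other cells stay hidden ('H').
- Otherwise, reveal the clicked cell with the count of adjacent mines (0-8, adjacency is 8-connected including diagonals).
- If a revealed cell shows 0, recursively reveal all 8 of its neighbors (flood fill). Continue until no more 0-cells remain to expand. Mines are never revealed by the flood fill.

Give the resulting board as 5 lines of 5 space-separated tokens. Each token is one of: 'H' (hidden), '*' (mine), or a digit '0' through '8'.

H H H H H
H H H H H
H H H * H
H H H H H
H H H H H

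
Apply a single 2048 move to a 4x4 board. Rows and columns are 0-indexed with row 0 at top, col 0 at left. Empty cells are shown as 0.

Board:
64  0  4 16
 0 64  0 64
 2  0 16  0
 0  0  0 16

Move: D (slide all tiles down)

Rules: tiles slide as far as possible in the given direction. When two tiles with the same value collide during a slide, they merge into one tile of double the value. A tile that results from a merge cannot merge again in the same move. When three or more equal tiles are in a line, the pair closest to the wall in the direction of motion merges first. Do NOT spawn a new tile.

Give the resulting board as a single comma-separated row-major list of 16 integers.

Slide down:
col 0: [64, 0, 2, 0] -> [0, 0, 64, 2]
col 1: [0, 64, 0, 0] -> [0, 0, 0, 64]
col 2: [4, 0, 16, 0] -> [0, 0, 4, 16]
col 3: [16, 64, 0, 16] -> [0, 16, 64, 16]

Answer: 0, 0, 0, 0, 0, 0, 0, 16, 64, 0, 4, 64, 2, 64, 16, 16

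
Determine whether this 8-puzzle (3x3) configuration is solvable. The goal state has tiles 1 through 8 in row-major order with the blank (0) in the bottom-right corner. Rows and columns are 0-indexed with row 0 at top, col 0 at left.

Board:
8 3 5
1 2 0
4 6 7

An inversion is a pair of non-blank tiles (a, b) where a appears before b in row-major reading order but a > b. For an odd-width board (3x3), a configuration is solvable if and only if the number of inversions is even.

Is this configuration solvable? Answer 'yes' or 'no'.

Answer: yes

Derivation:
Inversions (pairs i<j in row-major order where tile[i] > tile[j] > 0): 12
12 is even, so the puzzle is solvable.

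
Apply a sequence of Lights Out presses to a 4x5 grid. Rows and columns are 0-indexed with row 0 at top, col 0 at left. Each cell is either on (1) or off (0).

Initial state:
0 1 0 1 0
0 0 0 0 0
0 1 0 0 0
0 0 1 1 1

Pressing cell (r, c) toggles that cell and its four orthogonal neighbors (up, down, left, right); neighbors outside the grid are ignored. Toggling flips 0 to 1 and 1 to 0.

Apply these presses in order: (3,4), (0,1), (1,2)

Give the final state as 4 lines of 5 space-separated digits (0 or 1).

After press 1 at (3,4):
0 1 0 1 0
0 0 0 0 0
0 1 0 0 1
0 0 1 0 0

After press 2 at (0,1):
1 0 1 1 0
0 1 0 0 0
0 1 0 0 1
0 0 1 0 0

After press 3 at (1,2):
1 0 0 1 0
0 0 1 1 0
0 1 1 0 1
0 0 1 0 0

Answer: 1 0 0 1 0
0 0 1 1 0
0 1 1 0 1
0 0 1 0 0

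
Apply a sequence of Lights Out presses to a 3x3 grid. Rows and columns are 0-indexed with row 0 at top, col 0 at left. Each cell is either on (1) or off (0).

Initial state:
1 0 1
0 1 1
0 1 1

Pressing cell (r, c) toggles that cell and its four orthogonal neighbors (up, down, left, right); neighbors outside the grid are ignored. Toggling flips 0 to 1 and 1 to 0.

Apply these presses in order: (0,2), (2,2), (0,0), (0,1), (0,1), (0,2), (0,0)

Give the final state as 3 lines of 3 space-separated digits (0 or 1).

After press 1 at (0,2):
1 1 0
0 1 0
0 1 1

After press 2 at (2,2):
1 1 0
0 1 1
0 0 0

After press 3 at (0,0):
0 0 0
1 1 1
0 0 0

After press 4 at (0,1):
1 1 1
1 0 1
0 0 0

After press 5 at (0,1):
0 0 0
1 1 1
0 0 0

After press 6 at (0,2):
0 1 1
1 1 0
0 0 0

After press 7 at (0,0):
1 0 1
0 1 0
0 0 0

Answer: 1 0 1
0 1 0
0 0 0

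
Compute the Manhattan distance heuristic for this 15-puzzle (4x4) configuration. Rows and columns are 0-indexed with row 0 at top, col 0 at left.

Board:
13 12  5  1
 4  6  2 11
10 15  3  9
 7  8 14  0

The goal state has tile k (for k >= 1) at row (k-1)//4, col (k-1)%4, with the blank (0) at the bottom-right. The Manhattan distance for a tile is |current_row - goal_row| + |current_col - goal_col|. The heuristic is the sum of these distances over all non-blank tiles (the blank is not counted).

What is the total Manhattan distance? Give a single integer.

Tile 13: (0,0)->(3,0) = 3
Tile 12: (0,1)->(2,3) = 4
Tile 5: (0,2)->(1,0) = 3
Tile 1: (0,3)->(0,0) = 3
Tile 4: (1,0)->(0,3) = 4
Tile 6: (1,1)->(1,1) = 0
Tile 2: (1,2)->(0,1) = 2
Tile 11: (1,3)->(2,2) = 2
Tile 10: (2,0)->(2,1) = 1
Tile 15: (2,1)->(3,2) = 2
Tile 3: (2,2)->(0,2) = 2
Tile 9: (2,3)->(2,0) = 3
Tile 7: (3,0)->(1,2) = 4
Tile 8: (3,1)->(1,3) = 4
Tile 14: (3,2)->(3,1) = 1
Sum: 3 + 4 + 3 + 3 + 4 + 0 + 2 + 2 + 1 + 2 + 2 + 3 + 4 + 4 + 1 = 38

Answer: 38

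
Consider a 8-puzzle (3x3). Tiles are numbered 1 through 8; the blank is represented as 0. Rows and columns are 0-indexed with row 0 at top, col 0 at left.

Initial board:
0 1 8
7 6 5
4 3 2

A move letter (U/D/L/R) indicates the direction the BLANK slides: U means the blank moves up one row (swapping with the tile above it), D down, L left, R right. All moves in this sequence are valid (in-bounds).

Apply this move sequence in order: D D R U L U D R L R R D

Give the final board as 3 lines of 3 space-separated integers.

After move 1 (D):
7 1 8
0 6 5
4 3 2

After move 2 (D):
7 1 8
4 6 5
0 3 2

After move 3 (R):
7 1 8
4 6 5
3 0 2

After move 4 (U):
7 1 8
4 0 5
3 6 2

After move 5 (L):
7 1 8
0 4 5
3 6 2

After move 6 (U):
0 1 8
7 4 5
3 6 2

After move 7 (D):
7 1 8
0 4 5
3 6 2

After move 8 (R):
7 1 8
4 0 5
3 6 2

After move 9 (L):
7 1 8
0 4 5
3 6 2

After move 10 (R):
7 1 8
4 0 5
3 6 2

After move 11 (R):
7 1 8
4 5 0
3 6 2

After move 12 (D):
7 1 8
4 5 2
3 6 0

Answer: 7 1 8
4 5 2
3 6 0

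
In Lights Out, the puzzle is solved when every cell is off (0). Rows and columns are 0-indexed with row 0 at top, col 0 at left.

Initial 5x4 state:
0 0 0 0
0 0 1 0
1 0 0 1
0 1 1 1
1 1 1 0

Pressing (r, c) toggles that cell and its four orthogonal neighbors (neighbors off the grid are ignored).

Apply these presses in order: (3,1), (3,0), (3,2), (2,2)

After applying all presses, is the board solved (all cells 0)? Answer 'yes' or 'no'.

Answer: yes

Derivation:
After press 1 at (3,1):
0 0 0 0
0 0 1 0
1 1 0 1
1 0 0 1
1 0 1 0

After press 2 at (3,0):
0 0 0 0
0 0 1 0
0 1 0 1
0 1 0 1
0 0 1 0

After press 3 at (3,2):
0 0 0 0
0 0 1 0
0 1 1 1
0 0 1 0
0 0 0 0

After press 4 at (2,2):
0 0 0 0
0 0 0 0
0 0 0 0
0 0 0 0
0 0 0 0

Lights still on: 0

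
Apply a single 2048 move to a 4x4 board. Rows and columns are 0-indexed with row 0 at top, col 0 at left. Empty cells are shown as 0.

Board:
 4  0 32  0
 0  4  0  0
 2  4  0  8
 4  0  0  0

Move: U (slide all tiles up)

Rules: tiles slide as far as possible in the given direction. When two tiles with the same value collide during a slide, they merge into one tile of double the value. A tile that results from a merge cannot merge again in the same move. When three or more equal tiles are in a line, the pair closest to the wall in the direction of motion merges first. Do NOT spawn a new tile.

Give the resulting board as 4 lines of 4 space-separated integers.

Answer:  4  8 32  8
 2  0  0  0
 4  0  0  0
 0  0  0  0

Derivation:
Slide up:
col 0: [4, 0, 2, 4] -> [4, 2, 4, 0]
col 1: [0, 4, 4, 0] -> [8, 0, 0, 0]
col 2: [32, 0, 0, 0] -> [32, 0, 0, 0]
col 3: [0, 0, 8, 0] -> [8, 0, 0, 0]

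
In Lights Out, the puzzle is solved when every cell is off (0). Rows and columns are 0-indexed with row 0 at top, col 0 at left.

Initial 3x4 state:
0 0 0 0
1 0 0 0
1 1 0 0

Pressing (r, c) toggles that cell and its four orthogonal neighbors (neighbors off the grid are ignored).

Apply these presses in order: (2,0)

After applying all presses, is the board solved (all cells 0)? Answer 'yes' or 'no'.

After press 1 at (2,0):
0 0 0 0
0 0 0 0
0 0 0 0

Lights still on: 0

Answer: yes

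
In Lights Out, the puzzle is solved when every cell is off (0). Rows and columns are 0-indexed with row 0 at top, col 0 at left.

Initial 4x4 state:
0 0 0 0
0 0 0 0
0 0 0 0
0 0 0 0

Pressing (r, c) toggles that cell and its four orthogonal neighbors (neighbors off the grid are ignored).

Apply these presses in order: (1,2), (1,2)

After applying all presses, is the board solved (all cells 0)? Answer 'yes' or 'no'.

After press 1 at (1,2):
0 0 1 0
0 1 1 1
0 0 1 0
0 0 0 0

After press 2 at (1,2):
0 0 0 0
0 0 0 0
0 0 0 0
0 0 0 0

Lights still on: 0

Answer: yes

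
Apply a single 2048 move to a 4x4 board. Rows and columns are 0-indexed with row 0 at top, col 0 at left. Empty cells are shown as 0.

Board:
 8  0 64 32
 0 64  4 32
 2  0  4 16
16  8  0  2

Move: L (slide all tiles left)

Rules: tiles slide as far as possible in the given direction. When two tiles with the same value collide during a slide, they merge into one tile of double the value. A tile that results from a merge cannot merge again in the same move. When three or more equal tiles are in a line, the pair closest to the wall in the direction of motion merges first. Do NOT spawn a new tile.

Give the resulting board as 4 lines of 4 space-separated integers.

Answer:  8 64 32  0
64  4 32  0
 2  4 16  0
16  8  2  0

Derivation:
Slide left:
row 0: [8, 0, 64, 32] -> [8, 64, 32, 0]
row 1: [0, 64, 4, 32] -> [64, 4, 32, 0]
row 2: [2, 0, 4, 16] -> [2, 4, 16, 0]
row 3: [16, 8, 0, 2] -> [16, 8, 2, 0]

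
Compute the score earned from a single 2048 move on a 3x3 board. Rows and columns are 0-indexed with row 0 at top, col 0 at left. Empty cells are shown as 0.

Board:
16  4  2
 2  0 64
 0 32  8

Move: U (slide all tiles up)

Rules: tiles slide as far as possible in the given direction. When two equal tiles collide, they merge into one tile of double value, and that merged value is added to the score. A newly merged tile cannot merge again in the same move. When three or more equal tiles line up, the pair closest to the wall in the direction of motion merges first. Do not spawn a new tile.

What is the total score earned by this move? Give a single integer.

Slide up:
col 0: [16, 2, 0] -> [16, 2, 0]  score +0 (running 0)
col 1: [4, 0, 32] -> [4, 32, 0]  score +0 (running 0)
col 2: [2, 64, 8] -> [2, 64, 8]  score +0 (running 0)
Board after move:
16  4  2
 2 32 64
 0  0  8

Answer: 0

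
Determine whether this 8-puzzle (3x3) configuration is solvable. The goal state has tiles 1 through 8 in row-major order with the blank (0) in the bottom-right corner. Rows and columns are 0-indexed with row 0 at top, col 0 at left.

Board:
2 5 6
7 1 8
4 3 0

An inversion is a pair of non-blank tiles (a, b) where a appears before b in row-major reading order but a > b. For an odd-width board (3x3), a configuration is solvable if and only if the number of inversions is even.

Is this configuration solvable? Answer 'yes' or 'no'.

Inversions (pairs i<j in row-major order where tile[i] > tile[j] > 0): 13
13 is odd, so the puzzle is not solvable.

Answer: no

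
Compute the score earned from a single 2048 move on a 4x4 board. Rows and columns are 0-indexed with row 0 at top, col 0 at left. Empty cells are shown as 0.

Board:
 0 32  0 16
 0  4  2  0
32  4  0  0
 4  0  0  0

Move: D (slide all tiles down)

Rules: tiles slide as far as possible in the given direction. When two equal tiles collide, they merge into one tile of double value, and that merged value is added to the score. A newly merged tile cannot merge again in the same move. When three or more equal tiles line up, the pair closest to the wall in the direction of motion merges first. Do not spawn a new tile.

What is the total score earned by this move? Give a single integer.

Answer: 8

Derivation:
Slide down:
col 0: [0, 0, 32, 4] -> [0, 0, 32, 4]  score +0 (running 0)
col 1: [32, 4, 4, 0] -> [0, 0, 32, 8]  score +8 (running 8)
col 2: [0, 2, 0, 0] -> [0, 0, 0, 2]  score +0 (running 8)
col 3: [16, 0, 0, 0] -> [0, 0, 0, 16]  score +0 (running 8)
Board after move:
 0  0  0  0
 0  0  0  0
32 32  0  0
 4  8  2 16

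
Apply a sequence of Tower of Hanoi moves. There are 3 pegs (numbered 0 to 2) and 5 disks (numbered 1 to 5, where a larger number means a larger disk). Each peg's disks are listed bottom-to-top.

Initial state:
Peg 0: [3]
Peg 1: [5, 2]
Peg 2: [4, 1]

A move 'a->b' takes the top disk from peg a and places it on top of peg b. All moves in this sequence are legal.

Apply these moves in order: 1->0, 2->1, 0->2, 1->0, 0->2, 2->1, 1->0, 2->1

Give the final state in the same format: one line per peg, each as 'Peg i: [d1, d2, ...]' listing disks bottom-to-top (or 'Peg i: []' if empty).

Answer: Peg 0: [3, 1]
Peg 1: [5, 2]
Peg 2: [4]

Derivation:
After move 1 (1->0):
Peg 0: [3, 2]
Peg 1: [5]
Peg 2: [4, 1]

After move 2 (2->1):
Peg 0: [3, 2]
Peg 1: [5, 1]
Peg 2: [4]

After move 3 (0->2):
Peg 0: [3]
Peg 1: [5, 1]
Peg 2: [4, 2]

After move 4 (1->0):
Peg 0: [3, 1]
Peg 1: [5]
Peg 2: [4, 2]

After move 5 (0->2):
Peg 0: [3]
Peg 1: [5]
Peg 2: [4, 2, 1]

After move 6 (2->1):
Peg 0: [3]
Peg 1: [5, 1]
Peg 2: [4, 2]

After move 7 (1->0):
Peg 0: [3, 1]
Peg 1: [5]
Peg 2: [4, 2]

After move 8 (2->1):
Peg 0: [3, 1]
Peg 1: [5, 2]
Peg 2: [4]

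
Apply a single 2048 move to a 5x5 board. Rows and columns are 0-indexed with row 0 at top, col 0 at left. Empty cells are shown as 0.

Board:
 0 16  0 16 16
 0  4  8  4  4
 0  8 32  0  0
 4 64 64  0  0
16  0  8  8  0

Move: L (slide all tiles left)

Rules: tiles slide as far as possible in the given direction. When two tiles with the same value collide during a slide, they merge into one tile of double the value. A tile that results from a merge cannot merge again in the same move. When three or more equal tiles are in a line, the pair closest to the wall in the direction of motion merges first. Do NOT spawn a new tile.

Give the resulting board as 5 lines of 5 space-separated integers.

Slide left:
row 0: [0, 16, 0, 16, 16] -> [32, 16, 0, 0, 0]
row 1: [0, 4, 8, 4, 4] -> [4, 8, 8, 0, 0]
row 2: [0, 8, 32, 0, 0] -> [8, 32, 0, 0, 0]
row 3: [4, 64, 64, 0, 0] -> [4, 128, 0, 0, 0]
row 4: [16, 0, 8, 8, 0] -> [16, 16, 0, 0, 0]

Answer:  32  16   0   0   0
  4   8   8   0   0
  8  32   0   0   0
  4 128   0   0   0
 16  16   0   0   0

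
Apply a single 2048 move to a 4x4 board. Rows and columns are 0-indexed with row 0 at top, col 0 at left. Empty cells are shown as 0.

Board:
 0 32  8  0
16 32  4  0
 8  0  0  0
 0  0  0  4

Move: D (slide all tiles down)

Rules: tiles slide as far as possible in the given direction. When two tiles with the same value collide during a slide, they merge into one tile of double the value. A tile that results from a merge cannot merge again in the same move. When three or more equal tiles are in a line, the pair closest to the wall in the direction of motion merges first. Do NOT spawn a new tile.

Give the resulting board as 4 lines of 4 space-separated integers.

Slide down:
col 0: [0, 16, 8, 0] -> [0, 0, 16, 8]
col 1: [32, 32, 0, 0] -> [0, 0, 0, 64]
col 2: [8, 4, 0, 0] -> [0, 0, 8, 4]
col 3: [0, 0, 0, 4] -> [0, 0, 0, 4]

Answer:  0  0  0  0
 0  0  0  0
16  0  8  0
 8 64  4  4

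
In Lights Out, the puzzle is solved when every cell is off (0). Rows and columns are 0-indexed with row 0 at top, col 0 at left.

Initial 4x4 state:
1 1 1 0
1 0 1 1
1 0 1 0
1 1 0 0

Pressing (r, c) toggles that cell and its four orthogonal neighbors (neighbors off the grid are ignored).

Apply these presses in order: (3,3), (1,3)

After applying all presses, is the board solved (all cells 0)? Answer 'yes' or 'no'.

Answer: no

Derivation:
After press 1 at (3,3):
1 1 1 0
1 0 1 1
1 0 1 1
1 1 1 1

After press 2 at (1,3):
1 1 1 1
1 0 0 0
1 0 1 0
1 1 1 1

Lights still on: 11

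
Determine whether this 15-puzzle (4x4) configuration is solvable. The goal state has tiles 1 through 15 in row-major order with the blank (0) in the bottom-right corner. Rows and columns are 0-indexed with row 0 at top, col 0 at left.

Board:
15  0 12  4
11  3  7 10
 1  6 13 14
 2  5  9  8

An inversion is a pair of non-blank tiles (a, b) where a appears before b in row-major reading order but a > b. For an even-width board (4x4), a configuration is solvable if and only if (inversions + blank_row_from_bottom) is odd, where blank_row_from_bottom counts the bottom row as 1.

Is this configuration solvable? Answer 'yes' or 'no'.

Inversions: 60
Blank is in row 0 (0-indexed from top), which is row 4 counting from the bottom (bottom = 1).
60 + 4 = 64, which is even, so the puzzle is not solvable.

Answer: no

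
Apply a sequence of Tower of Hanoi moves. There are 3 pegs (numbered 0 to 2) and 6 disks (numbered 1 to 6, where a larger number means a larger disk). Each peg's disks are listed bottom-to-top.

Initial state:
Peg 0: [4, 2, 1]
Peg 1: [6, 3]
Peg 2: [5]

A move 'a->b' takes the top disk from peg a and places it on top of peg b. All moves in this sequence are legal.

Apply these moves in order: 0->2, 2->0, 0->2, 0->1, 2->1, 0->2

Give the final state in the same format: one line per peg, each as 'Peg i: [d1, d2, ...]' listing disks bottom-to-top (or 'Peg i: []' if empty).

After move 1 (0->2):
Peg 0: [4, 2]
Peg 1: [6, 3]
Peg 2: [5, 1]

After move 2 (2->0):
Peg 0: [4, 2, 1]
Peg 1: [6, 3]
Peg 2: [5]

After move 3 (0->2):
Peg 0: [4, 2]
Peg 1: [6, 3]
Peg 2: [5, 1]

After move 4 (0->1):
Peg 0: [4]
Peg 1: [6, 3, 2]
Peg 2: [5, 1]

After move 5 (2->1):
Peg 0: [4]
Peg 1: [6, 3, 2, 1]
Peg 2: [5]

After move 6 (0->2):
Peg 0: []
Peg 1: [6, 3, 2, 1]
Peg 2: [5, 4]

Answer: Peg 0: []
Peg 1: [6, 3, 2, 1]
Peg 2: [5, 4]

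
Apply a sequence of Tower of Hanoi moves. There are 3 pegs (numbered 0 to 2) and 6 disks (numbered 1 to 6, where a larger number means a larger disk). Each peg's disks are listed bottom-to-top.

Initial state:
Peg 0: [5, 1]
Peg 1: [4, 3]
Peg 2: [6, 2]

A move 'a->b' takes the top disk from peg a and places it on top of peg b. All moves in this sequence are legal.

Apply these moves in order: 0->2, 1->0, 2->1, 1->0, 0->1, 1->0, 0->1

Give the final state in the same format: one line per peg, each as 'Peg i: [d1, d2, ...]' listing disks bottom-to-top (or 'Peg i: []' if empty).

Answer: Peg 0: [5, 3]
Peg 1: [4, 1]
Peg 2: [6, 2]

Derivation:
After move 1 (0->2):
Peg 0: [5]
Peg 1: [4, 3]
Peg 2: [6, 2, 1]

After move 2 (1->0):
Peg 0: [5, 3]
Peg 1: [4]
Peg 2: [6, 2, 1]

After move 3 (2->1):
Peg 0: [5, 3]
Peg 1: [4, 1]
Peg 2: [6, 2]

After move 4 (1->0):
Peg 0: [5, 3, 1]
Peg 1: [4]
Peg 2: [6, 2]

After move 5 (0->1):
Peg 0: [5, 3]
Peg 1: [4, 1]
Peg 2: [6, 2]

After move 6 (1->0):
Peg 0: [5, 3, 1]
Peg 1: [4]
Peg 2: [6, 2]

After move 7 (0->1):
Peg 0: [5, 3]
Peg 1: [4, 1]
Peg 2: [6, 2]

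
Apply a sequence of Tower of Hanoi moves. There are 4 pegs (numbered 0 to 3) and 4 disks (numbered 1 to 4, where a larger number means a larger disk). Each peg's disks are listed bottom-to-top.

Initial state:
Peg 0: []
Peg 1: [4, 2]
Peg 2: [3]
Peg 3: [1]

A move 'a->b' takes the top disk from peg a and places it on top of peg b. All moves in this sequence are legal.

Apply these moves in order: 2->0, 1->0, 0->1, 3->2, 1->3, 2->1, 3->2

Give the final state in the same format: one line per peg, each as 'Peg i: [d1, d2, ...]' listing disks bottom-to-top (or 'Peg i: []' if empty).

Answer: Peg 0: [3]
Peg 1: [4, 1]
Peg 2: [2]
Peg 3: []

Derivation:
After move 1 (2->0):
Peg 0: [3]
Peg 1: [4, 2]
Peg 2: []
Peg 3: [1]

After move 2 (1->0):
Peg 0: [3, 2]
Peg 1: [4]
Peg 2: []
Peg 3: [1]

After move 3 (0->1):
Peg 0: [3]
Peg 1: [4, 2]
Peg 2: []
Peg 3: [1]

After move 4 (3->2):
Peg 0: [3]
Peg 1: [4, 2]
Peg 2: [1]
Peg 3: []

After move 5 (1->3):
Peg 0: [3]
Peg 1: [4]
Peg 2: [1]
Peg 3: [2]

After move 6 (2->1):
Peg 0: [3]
Peg 1: [4, 1]
Peg 2: []
Peg 3: [2]

After move 7 (3->2):
Peg 0: [3]
Peg 1: [4, 1]
Peg 2: [2]
Peg 3: []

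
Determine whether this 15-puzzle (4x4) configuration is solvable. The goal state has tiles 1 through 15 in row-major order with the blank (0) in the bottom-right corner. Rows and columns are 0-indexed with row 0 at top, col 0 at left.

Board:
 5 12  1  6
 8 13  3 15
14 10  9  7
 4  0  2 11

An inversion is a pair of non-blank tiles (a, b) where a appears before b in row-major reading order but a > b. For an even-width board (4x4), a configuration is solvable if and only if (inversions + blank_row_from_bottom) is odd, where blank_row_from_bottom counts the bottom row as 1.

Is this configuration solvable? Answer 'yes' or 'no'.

Answer: yes

Derivation:
Inversions: 52
Blank is in row 3 (0-indexed from top), which is row 1 counting from the bottom (bottom = 1).
52 + 1 = 53, which is odd, so the puzzle is solvable.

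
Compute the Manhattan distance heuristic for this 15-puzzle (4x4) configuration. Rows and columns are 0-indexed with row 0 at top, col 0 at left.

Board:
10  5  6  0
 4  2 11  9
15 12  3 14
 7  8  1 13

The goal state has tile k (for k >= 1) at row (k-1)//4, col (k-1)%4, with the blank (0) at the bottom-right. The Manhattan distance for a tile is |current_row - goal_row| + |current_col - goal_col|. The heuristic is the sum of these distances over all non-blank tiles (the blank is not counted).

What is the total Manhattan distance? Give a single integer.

Answer: 43

Derivation:
Tile 10: at (0,0), goal (2,1), distance |0-2|+|0-1| = 3
Tile 5: at (0,1), goal (1,0), distance |0-1|+|1-0| = 2
Tile 6: at (0,2), goal (1,1), distance |0-1|+|2-1| = 2
Tile 4: at (1,0), goal (0,3), distance |1-0|+|0-3| = 4
Tile 2: at (1,1), goal (0,1), distance |1-0|+|1-1| = 1
Tile 11: at (1,2), goal (2,2), distance |1-2|+|2-2| = 1
Tile 9: at (1,3), goal (2,0), distance |1-2|+|3-0| = 4
Tile 15: at (2,0), goal (3,2), distance |2-3|+|0-2| = 3
Tile 12: at (2,1), goal (2,3), distance |2-2|+|1-3| = 2
Tile 3: at (2,2), goal (0,2), distance |2-0|+|2-2| = 2
Tile 14: at (2,3), goal (3,1), distance |2-3|+|3-1| = 3
Tile 7: at (3,0), goal (1,2), distance |3-1|+|0-2| = 4
Tile 8: at (3,1), goal (1,3), distance |3-1|+|1-3| = 4
Tile 1: at (3,2), goal (0,0), distance |3-0|+|2-0| = 5
Tile 13: at (3,3), goal (3,0), distance |3-3|+|3-0| = 3
Sum: 3 + 2 + 2 + 4 + 1 + 1 + 4 + 3 + 2 + 2 + 3 + 4 + 4 + 5 + 3 = 43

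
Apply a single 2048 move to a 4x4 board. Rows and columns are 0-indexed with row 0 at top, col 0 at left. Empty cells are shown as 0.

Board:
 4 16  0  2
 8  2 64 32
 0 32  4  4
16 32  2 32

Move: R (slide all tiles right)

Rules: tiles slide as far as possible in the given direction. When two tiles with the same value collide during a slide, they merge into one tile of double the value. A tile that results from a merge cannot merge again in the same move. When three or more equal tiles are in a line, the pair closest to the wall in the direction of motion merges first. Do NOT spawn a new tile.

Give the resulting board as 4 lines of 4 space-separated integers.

Answer:  0  4 16  2
 8  2 64 32
 0  0 32  8
16 32  2 32

Derivation:
Slide right:
row 0: [4, 16, 0, 2] -> [0, 4, 16, 2]
row 1: [8, 2, 64, 32] -> [8, 2, 64, 32]
row 2: [0, 32, 4, 4] -> [0, 0, 32, 8]
row 3: [16, 32, 2, 32] -> [16, 32, 2, 32]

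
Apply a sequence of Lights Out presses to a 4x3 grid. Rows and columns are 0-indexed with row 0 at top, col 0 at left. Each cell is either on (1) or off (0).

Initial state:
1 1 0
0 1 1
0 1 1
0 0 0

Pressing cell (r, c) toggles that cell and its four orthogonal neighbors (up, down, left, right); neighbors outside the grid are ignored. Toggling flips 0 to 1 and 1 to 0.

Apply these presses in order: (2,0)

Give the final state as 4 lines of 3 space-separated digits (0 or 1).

Answer: 1 1 0
1 1 1
1 0 1
1 0 0

Derivation:
After press 1 at (2,0):
1 1 0
1 1 1
1 0 1
1 0 0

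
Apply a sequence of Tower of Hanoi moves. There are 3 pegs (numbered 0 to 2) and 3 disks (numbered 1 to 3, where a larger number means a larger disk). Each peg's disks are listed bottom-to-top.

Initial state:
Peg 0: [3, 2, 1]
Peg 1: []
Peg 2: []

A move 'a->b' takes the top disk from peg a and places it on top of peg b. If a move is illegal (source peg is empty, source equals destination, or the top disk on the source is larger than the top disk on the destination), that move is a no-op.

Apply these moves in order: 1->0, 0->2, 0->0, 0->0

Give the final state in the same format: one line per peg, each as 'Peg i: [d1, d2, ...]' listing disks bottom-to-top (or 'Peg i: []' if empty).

After move 1 (1->0):
Peg 0: [3, 2, 1]
Peg 1: []
Peg 2: []

After move 2 (0->2):
Peg 0: [3, 2]
Peg 1: []
Peg 2: [1]

After move 3 (0->0):
Peg 0: [3, 2]
Peg 1: []
Peg 2: [1]

After move 4 (0->0):
Peg 0: [3, 2]
Peg 1: []
Peg 2: [1]

Answer: Peg 0: [3, 2]
Peg 1: []
Peg 2: [1]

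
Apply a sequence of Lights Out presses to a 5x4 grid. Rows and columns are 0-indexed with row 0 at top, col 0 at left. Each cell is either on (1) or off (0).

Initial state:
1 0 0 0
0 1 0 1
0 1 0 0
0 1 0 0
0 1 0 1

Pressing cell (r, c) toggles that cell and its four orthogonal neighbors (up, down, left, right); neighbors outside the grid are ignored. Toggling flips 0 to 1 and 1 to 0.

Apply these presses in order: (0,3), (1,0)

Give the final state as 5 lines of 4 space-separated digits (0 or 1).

After press 1 at (0,3):
1 0 1 1
0 1 0 0
0 1 0 0
0 1 0 0
0 1 0 1

After press 2 at (1,0):
0 0 1 1
1 0 0 0
1 1 0 0
0 1 0 0
0 1 0 1

Answer: 0 0 1 1
1 0 0 0
1 1 0 0
0 1 0 0
0 1 0 1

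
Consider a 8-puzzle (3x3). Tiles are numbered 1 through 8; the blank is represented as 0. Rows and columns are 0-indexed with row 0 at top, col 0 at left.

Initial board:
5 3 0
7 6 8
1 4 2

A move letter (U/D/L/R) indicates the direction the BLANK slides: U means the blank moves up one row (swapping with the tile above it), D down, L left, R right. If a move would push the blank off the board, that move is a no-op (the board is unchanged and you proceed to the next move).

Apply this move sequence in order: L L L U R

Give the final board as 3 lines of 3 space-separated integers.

Answer: 5 0 3
7 6 8
1 4 2

Derivation:
After move 1 (L):
5 0 3
7 6 8
1 4 2

After move 2 (L):
0 5 3
7 6 8
1 4 2

After move 3 (L):
0 5 3
7 6 8
1 4 2

After move 4 (U):
0 5 3
7 6 8
1 4 2

After move 5 (R):
5 0 3
7 6 8
1 4 2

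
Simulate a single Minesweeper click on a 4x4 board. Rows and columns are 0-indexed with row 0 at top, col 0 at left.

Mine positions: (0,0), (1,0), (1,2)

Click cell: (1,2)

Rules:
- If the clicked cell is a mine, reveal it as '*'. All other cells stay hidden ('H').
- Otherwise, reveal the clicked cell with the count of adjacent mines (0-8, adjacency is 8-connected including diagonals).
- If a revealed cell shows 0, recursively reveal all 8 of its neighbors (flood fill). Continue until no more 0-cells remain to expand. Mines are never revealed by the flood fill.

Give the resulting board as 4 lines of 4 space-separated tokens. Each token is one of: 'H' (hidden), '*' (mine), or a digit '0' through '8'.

H H H H
H H * H
H H H H
H H H H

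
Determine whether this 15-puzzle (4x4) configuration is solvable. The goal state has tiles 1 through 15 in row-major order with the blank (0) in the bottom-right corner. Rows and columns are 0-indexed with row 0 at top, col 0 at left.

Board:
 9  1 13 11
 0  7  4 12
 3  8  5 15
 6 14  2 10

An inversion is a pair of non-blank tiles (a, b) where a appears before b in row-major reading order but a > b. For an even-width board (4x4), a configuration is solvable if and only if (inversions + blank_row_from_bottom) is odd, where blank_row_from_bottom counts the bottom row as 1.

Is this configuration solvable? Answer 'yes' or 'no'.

Answer: no

Derivation:
Inversions: 51
Blank is in row 1 (0-indexed from top), which is row 3 counting from the bottom (bottom = 1).
51 + 3 = 54, which is even, so the puzzle is not solvable.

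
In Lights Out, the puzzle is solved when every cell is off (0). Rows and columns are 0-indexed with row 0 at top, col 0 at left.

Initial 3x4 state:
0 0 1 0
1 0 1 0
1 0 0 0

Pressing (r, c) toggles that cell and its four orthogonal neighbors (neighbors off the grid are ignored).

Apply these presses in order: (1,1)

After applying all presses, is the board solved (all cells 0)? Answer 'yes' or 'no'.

Answer: no

Derivation:
After press 1 at (1,1):
0 1 1 0
0 1 0 0
1 1 0 0

Lights still on: 5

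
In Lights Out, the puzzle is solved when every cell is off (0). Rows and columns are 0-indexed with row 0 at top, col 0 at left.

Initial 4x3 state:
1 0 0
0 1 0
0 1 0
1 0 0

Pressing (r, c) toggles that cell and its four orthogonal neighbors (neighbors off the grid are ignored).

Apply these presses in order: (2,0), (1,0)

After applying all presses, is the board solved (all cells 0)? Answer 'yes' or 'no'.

Answer: yes

Derivation:
After press 1 at (2,0):
1 0 0
1 1 0
1 0 0
0 0 0

After press 2 at (1,0):
0 0 0
0 0 0
0 0 0
0 0 0

Lights still on: 0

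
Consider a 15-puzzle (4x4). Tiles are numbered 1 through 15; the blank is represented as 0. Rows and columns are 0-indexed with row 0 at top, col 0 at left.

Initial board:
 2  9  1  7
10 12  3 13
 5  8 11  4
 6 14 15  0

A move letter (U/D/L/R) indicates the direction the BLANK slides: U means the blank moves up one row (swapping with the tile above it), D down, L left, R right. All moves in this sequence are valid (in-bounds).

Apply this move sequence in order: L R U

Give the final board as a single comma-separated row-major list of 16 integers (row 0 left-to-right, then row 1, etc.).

After move 1 (L):
 2  9  1  7
10 12  3 13
 5  8 11  4
 6 14  0 15

After move 2 (R):
 2  9  1  7
10 12  3 13
 5  8 11  4
 6 14 15  0

After move 3 (U):
 2  9  1  7
10 12  3 13
 5  8 11  0
 6 14 15  4

Answer: 2, 9, 1, 7, 10, 12, 3, 13, 5, 8, 11, 0, 6, 14, 15, 4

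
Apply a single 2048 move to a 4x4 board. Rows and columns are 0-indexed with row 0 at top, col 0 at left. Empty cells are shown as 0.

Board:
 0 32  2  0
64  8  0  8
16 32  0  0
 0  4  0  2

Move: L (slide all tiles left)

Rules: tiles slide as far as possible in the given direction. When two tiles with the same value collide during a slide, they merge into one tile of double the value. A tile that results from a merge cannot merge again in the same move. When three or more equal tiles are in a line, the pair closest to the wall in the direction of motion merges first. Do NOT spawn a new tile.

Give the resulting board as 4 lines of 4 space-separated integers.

Answer: 32  2  0  0
64 16  0  0
16 32  0  0
 4  2  0  0

Derivation:
Slide left:
row 0: [0, 32, 2, 0] -> [32, 2, 0, 0]
row 1: [64, 8, 0, 8] -> [64, 16, 0, 0]
row 2: [16, 32, 0, 0] -> [16, 32, 0, 0]
row 3: [0, 4, 0, 2] -> [4, 2, 0, 0]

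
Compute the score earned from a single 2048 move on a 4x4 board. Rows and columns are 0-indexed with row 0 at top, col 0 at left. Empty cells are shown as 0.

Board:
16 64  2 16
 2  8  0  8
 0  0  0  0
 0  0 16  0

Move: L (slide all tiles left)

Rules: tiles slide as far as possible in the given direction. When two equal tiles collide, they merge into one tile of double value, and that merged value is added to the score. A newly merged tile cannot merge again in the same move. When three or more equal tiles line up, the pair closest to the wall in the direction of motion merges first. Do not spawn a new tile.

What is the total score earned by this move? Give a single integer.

Slide left:
row 0: [16, 64, 2, 16] -> [16, 64, 2, 16]  score +0 (running 0)
row 1: [2, 8, 0, 8] -> [2, 16, 0, 0]  score +16 (running 16)
row 2: [0, 0, 0, 0] -> [0, 0, 0, 0]  score +0 (running 16)
row 3: [0, 0, 16, 0] -> [16, 0, 0, 0]  score +0 (running 16)
Board after move:
16 64  2 16
 2 16  0  0
 0  0  0  0
16  0  0  0

Answer: 16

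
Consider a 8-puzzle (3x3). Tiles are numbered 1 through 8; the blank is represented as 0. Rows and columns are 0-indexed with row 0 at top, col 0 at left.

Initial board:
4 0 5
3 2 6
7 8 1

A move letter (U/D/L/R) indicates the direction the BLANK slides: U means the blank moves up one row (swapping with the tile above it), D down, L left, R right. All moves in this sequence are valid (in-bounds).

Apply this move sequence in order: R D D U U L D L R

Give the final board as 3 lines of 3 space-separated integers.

Answer: 4 2 5
3 0 6
7 8 1

Derivation:
After move 1 (R):
4 5 0
3 2 6
7 8 1

After move 2 (D):
4 5 6
3 2 0
7 8 1

After move 3 (D):
4 5 6
3 2 1
7 8 0

After move 4 (U):
4 5 6
3 2 0
7 8 1

After move 5 (U):
4 5 0
3 2 6
7 8 1

After move 6 (L):
4 0 5
3 2 6
7 8 1

After move 7 (D):
4 2 5
3 0 6
7 8 1

After move 8 (L):
4 2 5
0 3 6
7 8 1

After move 9 (R):
4 2 5
3 0 6
7 8 1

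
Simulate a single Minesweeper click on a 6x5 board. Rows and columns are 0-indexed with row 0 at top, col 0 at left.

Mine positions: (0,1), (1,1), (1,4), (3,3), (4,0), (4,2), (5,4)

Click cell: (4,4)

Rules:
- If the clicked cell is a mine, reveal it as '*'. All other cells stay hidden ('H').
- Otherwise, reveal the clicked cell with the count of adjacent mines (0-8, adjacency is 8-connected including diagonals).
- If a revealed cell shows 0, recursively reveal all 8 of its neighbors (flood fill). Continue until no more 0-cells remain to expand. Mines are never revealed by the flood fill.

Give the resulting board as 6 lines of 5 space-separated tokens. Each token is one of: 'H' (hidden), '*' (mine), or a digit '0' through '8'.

H H H H H
H H H H H
H H H H H
H H H H H
H H H H 2
H H H H H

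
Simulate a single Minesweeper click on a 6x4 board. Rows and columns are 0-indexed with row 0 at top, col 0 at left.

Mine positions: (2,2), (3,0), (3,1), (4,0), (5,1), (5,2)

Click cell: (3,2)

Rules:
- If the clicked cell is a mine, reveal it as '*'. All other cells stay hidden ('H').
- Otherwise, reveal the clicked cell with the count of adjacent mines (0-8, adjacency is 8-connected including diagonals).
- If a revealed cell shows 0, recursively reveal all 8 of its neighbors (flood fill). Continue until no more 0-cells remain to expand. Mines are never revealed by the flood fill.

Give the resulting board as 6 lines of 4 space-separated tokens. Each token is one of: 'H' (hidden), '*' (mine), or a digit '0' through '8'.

H H H H
H H H H
H H H H
H H 2 H
H H H H
H H H H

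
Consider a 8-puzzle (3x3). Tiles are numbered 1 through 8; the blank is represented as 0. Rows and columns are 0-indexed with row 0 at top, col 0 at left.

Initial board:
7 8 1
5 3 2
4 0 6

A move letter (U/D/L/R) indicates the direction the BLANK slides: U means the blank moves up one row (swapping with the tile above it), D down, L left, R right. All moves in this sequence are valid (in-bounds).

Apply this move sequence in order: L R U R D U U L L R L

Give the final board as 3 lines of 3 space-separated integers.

Answer: 0 7 8
5 2 1
4 3 6

Derivation:
After move 1 (L):
7 8 1
5 3 2
0 4 6

After move 2 (R):
7 8 1
5 3 2
4 0 6

After move 3 (U):
7 8 1
5 0 2
4 3 6

After move 4 (R):
7 8 1
5 2 0
4 3 6

After move 5 (D):
7 8 1
5 2 6
4 3 0

After move 6 (U):
7 8 1
5 2 0
4 3 6

After move 7 (U):
7 8 0
5 2 1
4 3 6

After move 8 (L):
7 0 8
5 2 1
4 3 6

After move 9 (L):
0 7 8
5 2 1
4 3 6

After move 10 (R):
7 0 8
5 2 1
4 3 6

After move 11 (L):
0 7 8
5 2 1
4 3 6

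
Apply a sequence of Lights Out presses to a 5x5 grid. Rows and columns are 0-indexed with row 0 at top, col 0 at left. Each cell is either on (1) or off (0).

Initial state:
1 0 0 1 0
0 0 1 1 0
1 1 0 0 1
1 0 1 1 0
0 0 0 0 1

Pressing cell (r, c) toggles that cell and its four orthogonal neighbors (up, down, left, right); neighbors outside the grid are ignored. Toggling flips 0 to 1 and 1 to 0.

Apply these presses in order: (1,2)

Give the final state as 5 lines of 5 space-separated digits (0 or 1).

Answer: 1 0 1 1 0
0 1 0 0 0
1 1 1 0 1
1 0 1 1 0
0 0 0 0 1

Derivation:
After press 1 at (1,2):
1 0 1 1 0
0 1 0 0 0
1 1 1 0 1
1 0 1 1 0
0 0 0 0 1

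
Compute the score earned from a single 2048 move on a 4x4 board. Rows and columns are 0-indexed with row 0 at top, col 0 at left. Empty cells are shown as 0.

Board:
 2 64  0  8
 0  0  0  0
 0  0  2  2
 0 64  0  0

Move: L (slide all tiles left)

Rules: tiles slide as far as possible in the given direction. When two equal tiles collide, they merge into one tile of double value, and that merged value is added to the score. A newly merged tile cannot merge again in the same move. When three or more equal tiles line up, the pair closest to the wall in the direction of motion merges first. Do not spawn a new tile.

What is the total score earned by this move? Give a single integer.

Slide left:
row 0: [2, 64, 0, 8] -> [2, 64, 8, 0]  score +0 (running 0)
row 1: [0, 0, 0, 0] -> [0, 0, 0, 0]  score +0 (running 0)
row 2: [0, 0, 2, 2] -> [4, 0, 0, 0]  score +4 (running 4)
row 3: [0, 64, 0, 0] -> [64, 0, 0, 0]  score +0 (running 4)
Board after move:
 2 64  8  0
 0  0  0  0
 4  0  0  0
64  0  0  0

Answer: 4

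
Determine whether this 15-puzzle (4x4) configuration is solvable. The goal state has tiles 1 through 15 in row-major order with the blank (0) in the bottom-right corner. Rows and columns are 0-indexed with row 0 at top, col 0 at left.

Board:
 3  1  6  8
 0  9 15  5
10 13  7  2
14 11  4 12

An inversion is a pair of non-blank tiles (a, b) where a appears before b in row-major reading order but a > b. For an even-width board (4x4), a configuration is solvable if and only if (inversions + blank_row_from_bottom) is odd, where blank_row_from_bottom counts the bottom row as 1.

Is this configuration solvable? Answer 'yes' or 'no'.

Inversions: 38
Blank is in row 1 (0-indexed from top), which is row 3 counting from the bottom (bottom = 1).
38 + 3 = 41, which is odd, so the puzzle is solvable.

Answer: yes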